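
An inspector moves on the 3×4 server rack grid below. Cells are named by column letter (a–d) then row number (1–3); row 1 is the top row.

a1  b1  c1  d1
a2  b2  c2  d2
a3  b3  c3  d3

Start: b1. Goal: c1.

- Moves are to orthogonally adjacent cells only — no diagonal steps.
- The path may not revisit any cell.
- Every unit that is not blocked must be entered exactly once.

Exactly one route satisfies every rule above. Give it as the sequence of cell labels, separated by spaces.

Need to visit all 12 open cells exactly once, starting at b1 and ending at c1.
Cell d1 has only two open neighbours (d2 and c1), so the path must pass straight through it: one of those is the cell it's entered from and the other is where it exits.
Route from b1: left to a1, 2× down (reaching a3), right to b3, up to b2, right to c2, down to c3, right to d3, 2× up (reaching d1), left to c1 — 11 moves in all.
Check: all 12 open cells covered.

b1 a1 a2 a3 b3 b2 c2 c3 d3 d2 d1 c1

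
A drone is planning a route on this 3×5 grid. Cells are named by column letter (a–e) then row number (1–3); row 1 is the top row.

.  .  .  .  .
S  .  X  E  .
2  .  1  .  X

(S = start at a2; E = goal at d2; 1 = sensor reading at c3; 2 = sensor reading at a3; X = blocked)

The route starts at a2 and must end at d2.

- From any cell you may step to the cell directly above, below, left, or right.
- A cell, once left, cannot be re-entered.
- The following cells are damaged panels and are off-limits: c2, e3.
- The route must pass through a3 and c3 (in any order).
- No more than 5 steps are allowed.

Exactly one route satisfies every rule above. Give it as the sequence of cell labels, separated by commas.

a2, a3, b3, c3, d3, d2

Any route must reach a3 and c3 and still end at d2 within 5 moves, so the order of the required stops is forced.
Route from a2: down to a3, 3× right (reaching d3), up to d2 — 5 moves in all.
Check: all required cells visited; 5 ≤ 5 moves.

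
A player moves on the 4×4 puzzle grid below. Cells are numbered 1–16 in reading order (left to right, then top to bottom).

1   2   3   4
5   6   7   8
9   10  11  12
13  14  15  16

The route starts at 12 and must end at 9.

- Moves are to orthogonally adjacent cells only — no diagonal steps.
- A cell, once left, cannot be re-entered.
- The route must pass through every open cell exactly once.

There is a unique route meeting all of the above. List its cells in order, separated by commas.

Need to visit all 16 open cells exactly once, starting at 12 and ending at 9.
Cell 13 has only two open neighbours (9 and 14), so the path must pass straight through it: one of those is the cell it's entered from and the other is where it exits.
Route from 12: down 1 to 16, left 1 to 15, up 2 to 7, right 1 to 8, up 1 to 4, left 3 to 1, down 1 to 5, right 1 to 6, down 2 to 14, left 1 to 13, up 1 to 9 — 15 moves in all.
Check: all 16 open cells covered.

12, 16, 15, 11, 7, 8, 4, 3, 2, 1, 5, 6, 10, 14, 13, 9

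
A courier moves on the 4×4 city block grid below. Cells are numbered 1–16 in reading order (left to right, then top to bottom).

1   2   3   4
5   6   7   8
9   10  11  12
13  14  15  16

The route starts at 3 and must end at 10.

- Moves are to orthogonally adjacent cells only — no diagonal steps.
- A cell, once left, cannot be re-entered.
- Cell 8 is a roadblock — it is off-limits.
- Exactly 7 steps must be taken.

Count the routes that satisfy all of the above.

8

Need simple routes of exactly 7 moves from 3 to 10 (Manhattan distance 3, so 2 moves are spent on a detour and 2 undoing it).
Enumerating: 3 7 11 15 14 13 9 10 | 3 7 11 12 16 15 14 10 | 3 7 6 2 1 5 9 10 | 3 7 6 5 9 13 14 10 | 3 2 6 5 9 13 14 10 | 3 2 6 7 11 15 14 10 | 3 2 1 5 9 13 14 10 | 3 2 1 5 6 7 11 10.
That gives 8 routes.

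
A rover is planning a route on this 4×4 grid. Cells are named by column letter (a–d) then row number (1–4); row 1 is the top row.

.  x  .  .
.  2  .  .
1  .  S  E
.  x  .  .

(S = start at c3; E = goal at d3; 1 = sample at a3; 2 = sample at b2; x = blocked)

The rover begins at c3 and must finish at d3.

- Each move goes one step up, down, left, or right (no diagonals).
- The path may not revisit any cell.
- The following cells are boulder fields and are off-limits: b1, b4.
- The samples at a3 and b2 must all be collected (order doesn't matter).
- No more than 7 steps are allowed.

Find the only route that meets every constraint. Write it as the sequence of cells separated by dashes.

Any route must reach a3 and b2 and still end at d3 within 7 moves, so the order of the required stops is forced.
Route from c3: left 2 to a3, up 1 to a2, right 3 to d2, down 1 to d3 — 7 moves in all.
Check: all required cells visited; 7 ≤ 7 moves.

c3 - b3 - a3 - a2 - b2 - c2 - d2 - d3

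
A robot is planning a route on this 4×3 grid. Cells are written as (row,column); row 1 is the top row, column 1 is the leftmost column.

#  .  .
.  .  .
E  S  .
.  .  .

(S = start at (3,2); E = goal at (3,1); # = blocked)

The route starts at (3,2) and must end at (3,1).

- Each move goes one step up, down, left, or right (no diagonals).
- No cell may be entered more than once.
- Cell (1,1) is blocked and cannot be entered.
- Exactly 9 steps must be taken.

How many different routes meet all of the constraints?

Need simple routes of exactly 9 moves from (3,2) to (3,1) (Manhattan distance 1, so 4 moves are spent on a detour and 4 undoing it).
Enumerating: (3,2) (2,2) (1,2) (1,3) (2,3) (3,3) (4,3) (4,2) (4,1) (3,1) | (3,2) (4,2) (4,3) (3,3) (2,3) (1,3) (1,2) (2,2) (2,1) (3,1).
That gives 2 routes.

2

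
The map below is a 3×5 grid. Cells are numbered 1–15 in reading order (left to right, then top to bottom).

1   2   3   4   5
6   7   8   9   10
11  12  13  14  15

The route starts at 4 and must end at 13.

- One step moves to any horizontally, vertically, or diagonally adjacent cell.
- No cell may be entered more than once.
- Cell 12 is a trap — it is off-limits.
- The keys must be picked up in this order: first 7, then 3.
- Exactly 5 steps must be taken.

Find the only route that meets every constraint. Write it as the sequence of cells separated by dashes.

4 - 8 - 7 - 3 - 9 - 13

The waypoints must appear in the order 7, 3, with no cell reused.
Route from 4: down-left to 8, left to 7, up-right to 3, down-right to 9, down-left to 13 — 5 moves in all.
Check: order respected (7 at step 2, 3 at step 3); 5 moves as required.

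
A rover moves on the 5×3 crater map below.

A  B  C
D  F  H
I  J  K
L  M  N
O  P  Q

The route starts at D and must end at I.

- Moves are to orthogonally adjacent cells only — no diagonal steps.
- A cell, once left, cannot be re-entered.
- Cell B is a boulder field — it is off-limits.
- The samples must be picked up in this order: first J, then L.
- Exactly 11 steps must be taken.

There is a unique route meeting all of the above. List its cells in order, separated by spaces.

D F H K J M N Q P O L I

The waypoints must appear in the order J, L, with no cell reused.
Route from D: 2× right (reaching H), down to K, left to J, down to M, right to N, down to Q, 2× left (reaching O), 2× up (reaching I) — 11 moves in all.
Check: order respected (J at step 4, L at step 10); 11 moves as required.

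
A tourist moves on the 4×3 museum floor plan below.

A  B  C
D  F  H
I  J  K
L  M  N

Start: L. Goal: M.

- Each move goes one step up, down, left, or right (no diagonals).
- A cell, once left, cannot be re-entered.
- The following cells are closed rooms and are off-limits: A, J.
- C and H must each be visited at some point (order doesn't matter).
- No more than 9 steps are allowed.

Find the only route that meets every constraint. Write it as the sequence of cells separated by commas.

L, I, D, F, B, C, H, K, N, M

Any route must reach C and H and still end at M within 9 moves, so the order of the required stops is forced.
Route from L: 2× up (reaching D), right to F, up to B, right to C, 3× down (reaching N), left to M — 9 moves in all.
Check: all required cells visited; 9 ≤ 9 moves.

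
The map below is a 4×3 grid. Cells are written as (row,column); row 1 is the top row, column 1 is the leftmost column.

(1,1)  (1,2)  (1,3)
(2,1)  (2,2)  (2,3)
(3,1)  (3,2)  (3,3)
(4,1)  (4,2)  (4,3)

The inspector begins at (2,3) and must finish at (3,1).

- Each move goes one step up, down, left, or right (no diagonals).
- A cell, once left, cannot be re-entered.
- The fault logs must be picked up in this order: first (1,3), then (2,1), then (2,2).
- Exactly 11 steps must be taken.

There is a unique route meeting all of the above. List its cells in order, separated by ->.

(2,3) -> (1,3) -> (1,2) -> (1,1) -> (2,1) -> (2,2) -> (3,2) -> (3,3) -> (4,3) -> (4,2) -> (4,1) -> (3,1)

The waypoints must appear in the order (1,3), (2,1), (2,2), with no cell reused.
Route from (2,3): up to (1,3), 2× left (reaching (1,1)), down to (2,1), right to (2,2), down to (3,2), right to (3,3), down to (4,3), 2× left (reaching (4,1)), up to (3,1) — 11 moves in all.
Check: order respected ((1,3) at step 1, (2,1) at step 4, (2,2) at step 5); 11 moves as required.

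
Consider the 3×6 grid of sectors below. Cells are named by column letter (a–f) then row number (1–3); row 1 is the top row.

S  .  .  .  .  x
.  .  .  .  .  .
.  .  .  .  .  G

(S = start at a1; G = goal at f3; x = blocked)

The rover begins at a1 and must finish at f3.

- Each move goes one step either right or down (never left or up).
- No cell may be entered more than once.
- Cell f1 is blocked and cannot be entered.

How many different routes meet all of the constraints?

20

A right/down-only route from a1 to f3 makes exactly 2 down-moves and 5 right-moves in some order.
With no other constraints that would be C(7,2) = 21 routes.
Subtract routes through each blocked cell (inclusion–exclusion for overlaps): − through f1: 1 → 20.
That gives 20 routes.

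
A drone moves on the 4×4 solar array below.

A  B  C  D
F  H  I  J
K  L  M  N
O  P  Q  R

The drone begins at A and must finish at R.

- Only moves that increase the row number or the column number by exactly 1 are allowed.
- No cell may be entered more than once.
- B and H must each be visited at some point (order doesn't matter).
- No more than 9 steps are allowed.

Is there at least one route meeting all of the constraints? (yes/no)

yes

One route that works: A → B → H → L → P → Q → R.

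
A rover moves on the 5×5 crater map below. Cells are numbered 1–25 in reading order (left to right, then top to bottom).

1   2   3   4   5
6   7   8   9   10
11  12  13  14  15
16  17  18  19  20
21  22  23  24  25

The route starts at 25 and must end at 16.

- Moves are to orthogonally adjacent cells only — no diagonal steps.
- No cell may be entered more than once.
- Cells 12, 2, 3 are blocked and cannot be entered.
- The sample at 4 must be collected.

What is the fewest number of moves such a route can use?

Any route passes through 4 somewhere between 25 and 16. Summing Manhattan distances along the two legs (25 → 4 → 16) gives a lower bound of 5 + 6 = 11 moves.
A route of 11 moves achieves this: 25 → 20 → 15 → 10 → 5 → 4 → 9 → 14 → 19 → 18 → 17 → 16.
Since 11 matches the lower bound, it is optimal.

11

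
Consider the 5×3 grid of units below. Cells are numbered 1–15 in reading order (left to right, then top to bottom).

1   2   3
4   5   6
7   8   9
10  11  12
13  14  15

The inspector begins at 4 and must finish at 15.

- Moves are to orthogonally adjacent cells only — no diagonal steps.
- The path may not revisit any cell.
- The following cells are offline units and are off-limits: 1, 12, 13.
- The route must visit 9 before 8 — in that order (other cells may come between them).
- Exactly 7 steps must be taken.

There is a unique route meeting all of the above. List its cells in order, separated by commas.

The waypoints must appear in the order 9, 8, with no cell reused.
Route from 4: right 2 to 6, down 1 to 9, left 1 to 8, down 2 to 14, right 1 to 15 — 7 moves in all.
Check: order respected (9 at step 3, 8 at step 4); 7 moves as required.

4, 5, 6, 9, 8, 11, 14, 15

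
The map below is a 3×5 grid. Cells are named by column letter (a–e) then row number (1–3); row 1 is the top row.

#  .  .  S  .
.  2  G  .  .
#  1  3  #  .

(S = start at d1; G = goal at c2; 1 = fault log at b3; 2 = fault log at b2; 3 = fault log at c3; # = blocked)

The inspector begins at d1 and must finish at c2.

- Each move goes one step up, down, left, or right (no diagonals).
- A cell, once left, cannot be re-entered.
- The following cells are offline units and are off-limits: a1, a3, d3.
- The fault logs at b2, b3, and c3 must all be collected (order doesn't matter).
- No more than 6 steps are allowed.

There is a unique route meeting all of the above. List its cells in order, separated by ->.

d1 -> c1 -> b1 -> b2 -> b3 -> c3 -> c2

Any route must reach b2, b3, and c3 and still end at c2 within 6 moves, so the order of the required stops is forced.
Route from d1: 2× left (reaching b1), 2× down (reaching b3), right to c3, up to c2 — 6 moves in all.
Check: all required cells visited; 6 ≤ 6 moves.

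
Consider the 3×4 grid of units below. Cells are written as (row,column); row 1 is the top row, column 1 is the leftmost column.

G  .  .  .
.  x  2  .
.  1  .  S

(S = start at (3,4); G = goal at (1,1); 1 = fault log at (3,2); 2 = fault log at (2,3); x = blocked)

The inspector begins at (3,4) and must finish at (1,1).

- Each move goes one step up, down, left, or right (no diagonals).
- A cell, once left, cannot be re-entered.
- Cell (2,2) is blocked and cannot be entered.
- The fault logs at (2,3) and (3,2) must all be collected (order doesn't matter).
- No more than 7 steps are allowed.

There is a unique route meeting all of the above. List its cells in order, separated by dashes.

(3,4) - (2,4) - (2,3) - (3,3) - (3,2) - (3,1) - (2,1) - (1,1)

Any route must reach (2,3) and (3,2) and still end at (1,1) within 7 moves, so the order of the required stops is forced.
Route from (3,4): up to (2,4), left to (2,3), down to (3,3), 2× left (reaching (3,1)), 2× up (reaching (1,1)) — 7 moves in all.
Check: all required cells visited; 7 ≤ 7 moves.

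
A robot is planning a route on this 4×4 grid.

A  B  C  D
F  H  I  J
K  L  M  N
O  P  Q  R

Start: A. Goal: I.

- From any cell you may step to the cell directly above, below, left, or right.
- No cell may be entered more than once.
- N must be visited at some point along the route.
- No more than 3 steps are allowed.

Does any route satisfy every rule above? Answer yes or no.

Even ignoring the no-revisit rule, getting from A to I via N needs at least 5 + 2 = 7 moves (Manhattan distance per leg), which exceeds the 3-move limit.

no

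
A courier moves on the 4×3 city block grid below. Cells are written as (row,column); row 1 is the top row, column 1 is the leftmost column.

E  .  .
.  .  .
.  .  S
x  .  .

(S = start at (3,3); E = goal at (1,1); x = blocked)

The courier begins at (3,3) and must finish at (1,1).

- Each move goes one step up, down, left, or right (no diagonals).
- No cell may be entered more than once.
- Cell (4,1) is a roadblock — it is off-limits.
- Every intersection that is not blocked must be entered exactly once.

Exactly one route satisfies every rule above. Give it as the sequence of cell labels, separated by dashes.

Need to visit all 11 open cells exactly once, starting at (3,3) and ending at (1,1).
Cell (1,3) has only two open neighbours ((2,3) and (1,2)), so the path must pass straight through it: one of those is the cell it's entered from and the other is where it exits.
Route from (3,3): down 1 to (4,3), left 1 to (4,2), up 1 to (3,2), left 1 to (3,1), up 1 to (2,1), right 2 to (2,3), up 1 to (1,3), left 2 to (1,1) — 10 moves in all.
Check: all 11 open cells covered.

(3,3) - (4,3) - (4,2) - (3,2) - (3,1) - (2,1) - (2,2) - (2,3) - (1,3) - (1,2) - (1,1)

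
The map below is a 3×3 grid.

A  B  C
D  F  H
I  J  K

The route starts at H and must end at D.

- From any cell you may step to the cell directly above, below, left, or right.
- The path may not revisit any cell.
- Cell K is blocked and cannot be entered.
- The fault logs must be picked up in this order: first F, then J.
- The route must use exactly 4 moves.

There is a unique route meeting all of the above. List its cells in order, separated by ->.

H -> F -> J -> I -> D

The waypoints must appear in the order F, J, with no cell reused.
Route from H: left 1 to F, down 1 to J, left 1 to I, up 1 to D — 4 moves in all.
Check: order respected (F at step 1, J at step 2); 4 moves as required.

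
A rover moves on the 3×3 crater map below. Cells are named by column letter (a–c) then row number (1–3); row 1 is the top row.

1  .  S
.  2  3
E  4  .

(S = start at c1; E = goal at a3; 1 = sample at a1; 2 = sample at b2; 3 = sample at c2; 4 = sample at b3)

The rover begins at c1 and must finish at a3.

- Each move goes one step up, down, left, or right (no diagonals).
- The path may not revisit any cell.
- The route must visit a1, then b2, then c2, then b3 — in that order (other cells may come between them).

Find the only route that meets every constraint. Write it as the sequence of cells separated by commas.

c1, b1, a1, a2, b2, c2, c3, b3, a3

The waypoints must appear in the order a1, b2, c2, b3, with no cell reused.
Route from c1: left 2 to a1, down 1 to a2, right 2 to c2, down 1 to c3, left 2 to a3 — 8 moves in all.
Check: order respected (1 at step 2, 2 at step 4, 3 at step 5, 4 at step 7).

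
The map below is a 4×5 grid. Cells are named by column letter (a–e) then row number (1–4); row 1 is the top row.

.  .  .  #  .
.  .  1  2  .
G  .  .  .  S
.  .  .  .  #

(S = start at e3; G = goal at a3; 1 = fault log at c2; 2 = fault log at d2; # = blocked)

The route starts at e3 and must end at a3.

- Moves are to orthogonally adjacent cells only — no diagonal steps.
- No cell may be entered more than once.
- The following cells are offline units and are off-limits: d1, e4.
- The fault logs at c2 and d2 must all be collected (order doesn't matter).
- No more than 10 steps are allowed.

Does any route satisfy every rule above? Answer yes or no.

yes

One route that works: e3 → e2 → d2 → c2 → c3 → b3 → a3.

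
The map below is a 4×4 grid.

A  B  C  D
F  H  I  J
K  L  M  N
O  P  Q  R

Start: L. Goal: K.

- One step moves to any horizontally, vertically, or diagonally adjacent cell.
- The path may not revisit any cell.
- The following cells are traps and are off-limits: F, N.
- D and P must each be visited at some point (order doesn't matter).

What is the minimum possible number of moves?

Any route passes through D and P in some order between L and K. Summing Chebyshev distances along each leg and taking the cheapest ordering (L → D → P → K) gives a lower bound of 2 + 3 + 1 = 6 moves.
A route of 6 moves achieves this: L → I → D → J → M → P → K.
Since 6 matches the lower bound, it is optimal.

6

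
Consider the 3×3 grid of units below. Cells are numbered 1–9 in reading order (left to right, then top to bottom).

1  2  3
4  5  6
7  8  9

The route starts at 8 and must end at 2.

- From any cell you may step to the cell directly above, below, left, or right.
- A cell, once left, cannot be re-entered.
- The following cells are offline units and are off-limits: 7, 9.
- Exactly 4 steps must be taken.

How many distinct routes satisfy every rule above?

Need simple routes of exactly 4 moves from 8 to 2 (Manhattan distance 2, so 1 moves are spent on a detour and 1 undoing it).
Enumerating: 8 5 4 1 2 | 8 5 6 3 2.
That gives 2 routes.

2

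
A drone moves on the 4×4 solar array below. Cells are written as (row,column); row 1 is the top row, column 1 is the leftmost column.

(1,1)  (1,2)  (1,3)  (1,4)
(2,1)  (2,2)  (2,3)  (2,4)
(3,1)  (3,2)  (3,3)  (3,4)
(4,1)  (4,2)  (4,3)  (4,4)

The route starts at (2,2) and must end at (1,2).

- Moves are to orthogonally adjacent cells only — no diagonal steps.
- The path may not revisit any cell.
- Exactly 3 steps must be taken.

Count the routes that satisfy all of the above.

2

Need simple routes of exactly 3 moves from (2,2) to (1,2) (Manhattan distance 1, so 1 moves are spent on a detour and 1 undoing it).
Enumerating: (2,2) (2,1) (1,1) (1,2) | (2,2) (2,3) (1,3) (1,2).
That gives 2 routes.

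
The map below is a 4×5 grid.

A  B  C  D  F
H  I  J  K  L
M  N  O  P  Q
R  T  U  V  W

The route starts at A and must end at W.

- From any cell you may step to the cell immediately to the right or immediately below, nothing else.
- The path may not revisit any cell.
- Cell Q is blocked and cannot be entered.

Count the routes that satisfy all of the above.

20

A right/down-only route from A to W makes exactly 3 down-moves and 4 right-moves in some order.
With no other constraints that would be C(7,3) = 35 routes.
Subtract routes through each blocked cell (inclusion–exclusion for overlaps): − through Q: 15 → 20.
That gives 20 routes.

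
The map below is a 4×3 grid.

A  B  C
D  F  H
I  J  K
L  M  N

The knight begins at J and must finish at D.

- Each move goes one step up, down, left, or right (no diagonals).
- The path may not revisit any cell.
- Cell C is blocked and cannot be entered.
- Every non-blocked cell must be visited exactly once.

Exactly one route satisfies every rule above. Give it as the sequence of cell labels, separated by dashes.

Need to visit all 11 open cells exactly once, starting at J and ending at D.
Cell B has only two open neighbours (F and A), so the path must pass straight through it: one of those is the cell it's entered from and the other is where it exits.
Route from J: left to I, down to L, 2× right (reaching N), 2× up (reaching H), left to F, up to B, left to A, down to D — 10 moves in all.
Check: all 11 open cells covered.

J - I - L - M - N - K - H - F - B - A - D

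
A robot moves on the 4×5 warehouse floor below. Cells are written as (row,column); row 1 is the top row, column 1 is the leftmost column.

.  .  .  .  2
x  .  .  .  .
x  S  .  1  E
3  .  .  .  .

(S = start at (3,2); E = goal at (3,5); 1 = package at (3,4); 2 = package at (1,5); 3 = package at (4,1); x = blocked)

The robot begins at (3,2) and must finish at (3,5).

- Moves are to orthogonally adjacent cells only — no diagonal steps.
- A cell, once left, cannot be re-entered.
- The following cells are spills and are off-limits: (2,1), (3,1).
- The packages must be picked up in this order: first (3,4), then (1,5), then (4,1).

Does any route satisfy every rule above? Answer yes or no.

no

(4,1) must be visited but has only one open neighbour ((4,2)), and it is neither the start nor the goal — the route would have to enter and leave through (4,2), re-entering it.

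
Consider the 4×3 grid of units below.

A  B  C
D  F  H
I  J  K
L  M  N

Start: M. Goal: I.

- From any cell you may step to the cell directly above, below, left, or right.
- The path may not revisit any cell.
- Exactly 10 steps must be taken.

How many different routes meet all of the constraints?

2

Need simple routes of exactly 10 moves from M to I (Manhattan distance 2, so 4 moves are spent on a detour and 4 undoing it).
Enumerating: M N K H C B A D F J I | M N K J F H C B A D I.
That gives 2 routes.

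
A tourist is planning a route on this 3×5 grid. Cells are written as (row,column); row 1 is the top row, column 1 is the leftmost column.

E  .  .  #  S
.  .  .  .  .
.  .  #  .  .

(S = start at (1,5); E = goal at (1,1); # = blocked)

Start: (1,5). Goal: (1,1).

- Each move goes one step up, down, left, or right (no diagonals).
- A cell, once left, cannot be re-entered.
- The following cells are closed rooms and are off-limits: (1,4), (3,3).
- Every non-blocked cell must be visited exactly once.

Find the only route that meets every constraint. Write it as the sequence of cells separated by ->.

Need to visit all 13 open cells exactly once, starting at (1,5) and ending at (1,1).
Cell (3,2) has only two open neighbours ((2,2) and (3,1)), so the path must pass straight through it: one of those is the cell it's entered from and the other is where it exits.
Route from (1,5): 2× down (reaching (3,5)), left to (3,4), up to (2,4), left to (2,3), up to (1,3), left to (1,2), 2× down (reaching (3,2)), left to (3,1), 2× up (reaching (1,1)) — 12 moves in all.
Check: all 13 open cells covered.

(1,5) -> (2,5) -> (3,5) -> (3,4) -> (2,4) -> (2,3) -> (1,3) -> (1,2) -> (2,2) -> (3,2) -> (3,1) -> (2,1) -> (1,1)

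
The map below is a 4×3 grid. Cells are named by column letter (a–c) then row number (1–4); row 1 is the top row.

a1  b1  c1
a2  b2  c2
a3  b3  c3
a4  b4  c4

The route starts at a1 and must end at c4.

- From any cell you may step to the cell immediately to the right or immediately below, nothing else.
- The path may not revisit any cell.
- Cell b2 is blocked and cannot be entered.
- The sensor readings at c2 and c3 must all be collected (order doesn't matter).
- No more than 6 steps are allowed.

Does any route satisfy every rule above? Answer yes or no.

yes

One route that works: a1 → b1 → c1 → c2 → c3 → c4.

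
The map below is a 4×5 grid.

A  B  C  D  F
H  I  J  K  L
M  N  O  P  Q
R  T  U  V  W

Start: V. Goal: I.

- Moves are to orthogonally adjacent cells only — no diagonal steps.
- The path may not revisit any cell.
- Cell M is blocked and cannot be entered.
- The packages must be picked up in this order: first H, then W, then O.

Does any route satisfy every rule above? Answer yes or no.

Ignoring the required order, 5 revisit-free routes from V to I pass through all of H, W, and O; the waypoint orders that occur are W → O → H (5) — never H → W → O.

no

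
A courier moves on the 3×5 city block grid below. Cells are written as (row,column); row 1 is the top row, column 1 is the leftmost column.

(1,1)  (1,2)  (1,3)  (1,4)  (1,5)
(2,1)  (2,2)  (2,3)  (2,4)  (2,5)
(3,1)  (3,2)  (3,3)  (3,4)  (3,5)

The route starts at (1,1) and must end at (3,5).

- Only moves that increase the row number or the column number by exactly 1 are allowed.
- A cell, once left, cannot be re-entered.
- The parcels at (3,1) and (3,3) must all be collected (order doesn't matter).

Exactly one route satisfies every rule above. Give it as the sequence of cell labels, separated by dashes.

(1,1) - (2,1) - (3,1) - (3,2) - (3,3) - (3,4) - (3,5)

Moves only go right or down, so the column and row indices never decrease.
Route from (1,1): 2× down (reaching (3,1)), 4× right (reaching (3,5)) — 6 moves in all.
Check: all required cells visited.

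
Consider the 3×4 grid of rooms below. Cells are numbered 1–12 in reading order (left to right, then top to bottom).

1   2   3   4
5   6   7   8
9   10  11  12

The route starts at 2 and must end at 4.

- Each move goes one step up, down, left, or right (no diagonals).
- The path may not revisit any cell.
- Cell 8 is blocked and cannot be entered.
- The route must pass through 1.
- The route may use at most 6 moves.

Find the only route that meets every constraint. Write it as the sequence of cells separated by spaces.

The 6-move cap with required stops at 1 leaves no slack for detours.
Route from 2: left 1 to 1, down 1 to 5, right 2 to 7, up 1 to 3, right 1 to 4 — 6 moves in all.
Check: all required cells visited; 6 ≤ 6 moves.

2 1 5 6 7 3 4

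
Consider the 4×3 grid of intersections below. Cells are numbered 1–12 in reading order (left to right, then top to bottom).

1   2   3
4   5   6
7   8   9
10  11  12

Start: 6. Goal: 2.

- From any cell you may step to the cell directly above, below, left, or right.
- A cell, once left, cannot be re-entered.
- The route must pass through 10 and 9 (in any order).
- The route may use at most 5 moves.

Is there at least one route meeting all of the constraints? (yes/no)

no

Even ignoring the no-revisit rule, getting from 6 to 2, taking the cheapest ordering 6 → 9 → 10 → 2 needs at least 1 + 3 + 4 = 8 moves (Manhattan distance per leg), which exceeds the 5-move limit.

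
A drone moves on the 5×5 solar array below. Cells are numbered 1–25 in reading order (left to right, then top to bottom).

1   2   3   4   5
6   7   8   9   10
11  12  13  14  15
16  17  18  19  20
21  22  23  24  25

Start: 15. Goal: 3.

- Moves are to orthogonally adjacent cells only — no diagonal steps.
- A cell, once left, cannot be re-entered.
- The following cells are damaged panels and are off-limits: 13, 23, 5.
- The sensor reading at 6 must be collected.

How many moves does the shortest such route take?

Any route passes through 6 somewhere between 15 and 3. Summing Manhattan distances along the two legs (15 → 6 → 3) gives a lower bound of 5 + 3 = 8 moves.
A route of 8 moves achieves this: 15 → 10 → 9 → 8 → 7 → 6 → 1 → 2 → 3.
Since 8 matches the lower bound, it is optimal.

8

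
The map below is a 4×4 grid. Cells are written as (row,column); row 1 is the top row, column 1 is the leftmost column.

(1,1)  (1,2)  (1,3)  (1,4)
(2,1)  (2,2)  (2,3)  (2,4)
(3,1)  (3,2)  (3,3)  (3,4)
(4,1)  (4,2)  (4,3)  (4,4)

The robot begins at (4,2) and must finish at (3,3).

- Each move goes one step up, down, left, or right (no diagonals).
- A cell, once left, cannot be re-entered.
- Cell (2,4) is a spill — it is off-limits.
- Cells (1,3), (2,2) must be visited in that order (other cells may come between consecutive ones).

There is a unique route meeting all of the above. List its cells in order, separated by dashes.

The waypoints must appear in the order (1,3), (2,2), with no cell reused.
Route from (4,2): left to (4,1), 3× up (reaching (1,1)), 2× right (reaching (1,3)), down to (2,3), left to (2,2), down to (3,2), right to (3,3) — 10 moves in all.
Check: order respected ((1,3) at step 6, (2,2) at step 8).

(4,2) - (4,1) - (3,1) - (2,1) - (1,1) - (1,2) - (1,3) - (2,3) - (2,2) - (3,2) - (3,3)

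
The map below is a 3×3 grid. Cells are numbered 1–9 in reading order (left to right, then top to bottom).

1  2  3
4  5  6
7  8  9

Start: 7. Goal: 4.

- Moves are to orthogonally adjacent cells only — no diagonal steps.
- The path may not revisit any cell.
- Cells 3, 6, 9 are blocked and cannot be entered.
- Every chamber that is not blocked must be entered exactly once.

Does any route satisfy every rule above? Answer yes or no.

One route that works: 7 → 8 → 5 → 2 → 1 → 4.

yes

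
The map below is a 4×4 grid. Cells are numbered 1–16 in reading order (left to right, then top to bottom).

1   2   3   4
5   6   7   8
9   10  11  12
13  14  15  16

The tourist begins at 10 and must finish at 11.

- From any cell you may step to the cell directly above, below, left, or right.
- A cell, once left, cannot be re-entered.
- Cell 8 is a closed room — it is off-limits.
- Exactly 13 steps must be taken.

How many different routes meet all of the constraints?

1

Need simple routes of exactly 13 moves from 10 to 11 (Manhattan distance 1, so 6 moves are spent on a detour and 6 undoing it).
Enumerating: 10 6 7 3 2 1 5 9 13 14 15 16 12 11.
That gives 1 route.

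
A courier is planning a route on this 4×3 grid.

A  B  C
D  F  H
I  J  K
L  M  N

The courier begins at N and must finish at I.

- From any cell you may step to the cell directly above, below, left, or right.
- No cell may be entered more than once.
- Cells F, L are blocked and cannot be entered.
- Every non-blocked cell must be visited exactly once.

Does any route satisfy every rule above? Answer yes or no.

yes

One route that works: N → M → J → K → H → C → B → A → D → I.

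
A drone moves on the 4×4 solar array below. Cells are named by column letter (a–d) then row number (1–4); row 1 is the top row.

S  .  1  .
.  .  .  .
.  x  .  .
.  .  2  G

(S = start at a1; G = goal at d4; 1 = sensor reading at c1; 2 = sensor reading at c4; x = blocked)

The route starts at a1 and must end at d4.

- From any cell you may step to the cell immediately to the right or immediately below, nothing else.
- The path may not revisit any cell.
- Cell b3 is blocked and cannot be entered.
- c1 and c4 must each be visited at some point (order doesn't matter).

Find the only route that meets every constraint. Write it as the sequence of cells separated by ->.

Moves only go right or down, so the column and row indices never decrease.
Route from a1: right 2 to c1, down 3 to c4, right 1 to d4 — 6 moves in all.
Check: all required cells visited.

a1 -> b1 -> c1 -> c2 -> c3 -> c4 -> d4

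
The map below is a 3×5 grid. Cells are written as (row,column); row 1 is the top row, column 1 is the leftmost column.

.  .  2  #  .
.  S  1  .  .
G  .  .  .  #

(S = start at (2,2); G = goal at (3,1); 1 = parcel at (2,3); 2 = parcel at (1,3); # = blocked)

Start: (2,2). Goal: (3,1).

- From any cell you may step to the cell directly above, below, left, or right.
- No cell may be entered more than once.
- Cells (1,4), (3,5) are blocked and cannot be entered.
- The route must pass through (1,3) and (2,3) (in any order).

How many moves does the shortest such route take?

6

Any route passes through (1,3) and (2,3) in some order between (2,2) and (3,1). Summing Manhattan distances along each leg and taking the cheapest ordering ((2,2) → (2,3) → (1,3) → (3,1)) gives a lower bound of 1 + 1 + 4 = 6 moves.
A route of 6 moves achieves this: (2,2) → (1,2) → (1,3) → (2,3) → (3,3) → (3,2) → (3,1).
Since 6 matches the lower bound, it is optimal.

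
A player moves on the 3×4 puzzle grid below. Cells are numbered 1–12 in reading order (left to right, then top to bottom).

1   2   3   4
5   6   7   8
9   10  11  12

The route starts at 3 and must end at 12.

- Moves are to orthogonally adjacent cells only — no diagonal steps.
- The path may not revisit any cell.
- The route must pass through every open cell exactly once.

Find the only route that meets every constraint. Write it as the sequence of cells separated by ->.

3 -> 4 -> 8 -> 7 -> 6 -> 2 -> 1 -> 5 -> 9 -> 10 -> 11 -> 12

Need to visit all 12 open cells exactly once, starting at 3 and ending at 12.
Route from 3: right to 4, down to 8, 2× left (reaching 6), up to 2, left to 1, 2× down (reaching 9), 3× right (reaching 12) — 11 moves in all.
Check: all 12 open cells covered.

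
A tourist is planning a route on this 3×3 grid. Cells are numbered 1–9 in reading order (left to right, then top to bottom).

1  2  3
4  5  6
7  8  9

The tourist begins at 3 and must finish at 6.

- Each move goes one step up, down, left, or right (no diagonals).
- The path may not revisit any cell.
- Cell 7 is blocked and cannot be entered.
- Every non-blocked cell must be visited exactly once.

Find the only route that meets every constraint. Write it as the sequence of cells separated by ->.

Need to visit all 8 open cells exactly once, starting at 3 and ending at 6.
Cell 4 has only two open neighbours (1 and 5), so the path must pass straight through it: one of those is the cell it's entered from and the other is where it exits.
Route from 3: left 2 to 1, down 1 to 4, right 1 to 5, down 1 to 8, right 1 to 9, up 1 to 6 — 7 moves in all.
Check: all 8 open cells covered.

3 -> 2 -> 1 -> 4 -> 5 -> 8 -> 9 -> 6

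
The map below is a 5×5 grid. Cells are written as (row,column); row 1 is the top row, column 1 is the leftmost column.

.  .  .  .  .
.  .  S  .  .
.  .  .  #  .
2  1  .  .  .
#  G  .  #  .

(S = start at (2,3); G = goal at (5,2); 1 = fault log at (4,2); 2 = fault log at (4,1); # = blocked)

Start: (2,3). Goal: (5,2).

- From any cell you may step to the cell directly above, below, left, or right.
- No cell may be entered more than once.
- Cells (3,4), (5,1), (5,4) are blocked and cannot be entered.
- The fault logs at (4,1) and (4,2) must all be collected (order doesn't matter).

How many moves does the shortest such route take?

6

Any route passes through (4,1) and (4,2) in some order between (2,3) and (5,2). Summing Manhattan distances along each leg and taking the cheapest ordering ((2,3) → (4,2) → (4,1) → (5,2)) gives a lower bound of 3 + 1 + 2 = 6 moves.
A route of 6 moves achieves this: (2,3) → (3,3) → (3,2) → (3,1) → (4,1) → (4,2) → (5,2).
Since 6 matches the lower bound, it is optimal.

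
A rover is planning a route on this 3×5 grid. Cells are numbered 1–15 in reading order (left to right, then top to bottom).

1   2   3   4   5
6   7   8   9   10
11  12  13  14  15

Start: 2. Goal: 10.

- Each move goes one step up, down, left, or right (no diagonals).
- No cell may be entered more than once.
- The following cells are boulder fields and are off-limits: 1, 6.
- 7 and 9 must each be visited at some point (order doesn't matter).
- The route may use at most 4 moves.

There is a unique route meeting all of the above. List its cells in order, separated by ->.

2 -> 7 -> 8 -> 9 -> 10

Any route must reach 7 and 9 and still end at 10 within 4 moves, so the order of the required stops is forced.
Route from 2: down to 7, 3× right (reaching 10) — 4 moves in all.
Check: all required cells visited; 4 ≤ 4 moves.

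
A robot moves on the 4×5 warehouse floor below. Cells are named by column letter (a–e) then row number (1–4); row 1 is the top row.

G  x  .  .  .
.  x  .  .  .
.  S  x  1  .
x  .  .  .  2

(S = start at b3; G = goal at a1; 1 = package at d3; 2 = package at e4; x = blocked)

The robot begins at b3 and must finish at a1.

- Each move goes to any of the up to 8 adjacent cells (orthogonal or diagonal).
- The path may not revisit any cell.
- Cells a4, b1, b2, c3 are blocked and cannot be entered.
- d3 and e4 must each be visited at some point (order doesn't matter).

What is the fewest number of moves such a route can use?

Any route passes through d3 and e4 in some order between b3 and a1. Summing Chebyshev distances along each leg and taking the cheapest ordering (b3 → d3 → e4 → a1) gives a lower bound of 2 + 1 + 4 = 7 moves.
That bound ignores the blocked cells. Measuring each leg by the fewest moves that actually steer around them (b3→d3: 2; d3→e4: 1; e4→a1: 5) raises the lower bound to 8.
The shortest route satisfying every rule uses 9 moves: b3 → c2 → d3 → e4 → d4 → c4 → b4 → a3 → a2 → a1.
The bound of 8 isn't tight here; checking systematically, no route of length 8 through 8 satisfies every constraint, so 9 is the minimum.

9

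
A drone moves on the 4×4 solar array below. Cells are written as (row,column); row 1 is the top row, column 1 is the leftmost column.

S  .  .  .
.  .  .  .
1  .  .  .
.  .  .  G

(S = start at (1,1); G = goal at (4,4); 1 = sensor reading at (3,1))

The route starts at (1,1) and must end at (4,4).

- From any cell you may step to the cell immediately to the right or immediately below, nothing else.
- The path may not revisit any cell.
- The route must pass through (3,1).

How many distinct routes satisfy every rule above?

A right/down-only route from (1,1) to (4,4) makes exactly 3 down-moves and 3 right-moves in some order.
With no other constraints that would be C(6,3) = 20 routes.
Split at (3,1) and multiply the segment counts: (1,1)→(3,1): 1; (3,1)→(4,4): 4; product = 4.
That gives 4 routes.

4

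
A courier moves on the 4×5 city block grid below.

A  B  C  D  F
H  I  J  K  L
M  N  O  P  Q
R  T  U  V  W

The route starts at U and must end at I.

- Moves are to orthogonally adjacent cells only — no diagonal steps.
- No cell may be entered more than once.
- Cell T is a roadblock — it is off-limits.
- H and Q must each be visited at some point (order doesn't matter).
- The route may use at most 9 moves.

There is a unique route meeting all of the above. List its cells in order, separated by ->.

The 9-move cap with required stops at H, Q leaves no slack for detours.
Route from U: right 2 to W, up 1 to Q, left 4 to M, up 1 to H, right 1 to I — 9 moves in all.
Check: all required cells visited; 9 ≤ 9 moves.

U -> V -> W -> Q -> P -> O -> N -> M -> H -> I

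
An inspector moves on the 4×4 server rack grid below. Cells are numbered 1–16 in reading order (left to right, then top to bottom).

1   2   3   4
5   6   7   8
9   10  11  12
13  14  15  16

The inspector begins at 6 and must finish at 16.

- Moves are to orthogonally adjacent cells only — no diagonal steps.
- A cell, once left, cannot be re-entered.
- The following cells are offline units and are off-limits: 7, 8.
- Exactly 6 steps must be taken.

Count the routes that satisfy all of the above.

6

Need simple routes of exactly 6 moves from 6 to 16 (Manhattan distance 4, so 1 moves are spent on a detour and 1 undoing it).
Enumerating: 6 10 14 15 11 12 16 | 6 10 9 13 14 15 16 | 6 5 9 13 14 15 16 | 6 5 9 10 14 15 16 | 6 5 9 10 11 15 16 | 6 5 9 10 11 12 16.
That gives 6 routes.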